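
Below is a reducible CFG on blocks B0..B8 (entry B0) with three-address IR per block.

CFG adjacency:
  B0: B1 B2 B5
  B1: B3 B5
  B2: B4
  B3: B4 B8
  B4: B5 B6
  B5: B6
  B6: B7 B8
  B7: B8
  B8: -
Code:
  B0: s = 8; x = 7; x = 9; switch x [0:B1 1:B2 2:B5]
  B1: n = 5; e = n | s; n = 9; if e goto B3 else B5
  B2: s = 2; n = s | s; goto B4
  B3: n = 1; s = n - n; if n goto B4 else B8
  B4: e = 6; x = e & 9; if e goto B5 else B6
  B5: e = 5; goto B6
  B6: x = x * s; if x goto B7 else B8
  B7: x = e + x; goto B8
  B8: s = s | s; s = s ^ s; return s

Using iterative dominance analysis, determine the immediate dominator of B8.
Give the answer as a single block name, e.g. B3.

Answer: B0

Analysis:
idom tree: B1←B0 B2←B0 B3←B1 B4←B0 B5←B0 B6←B0 B7←B6 B8←B0
Dom at joins:
  B4: preds {B2,B3}: {B0,B2} ∩ {B0,B1,B3} = {B0}; idom=B0
  B5: preds {B0,B1,B4}: {B0} ∩ {B0,B1} ∩ {B0,B4} = {B0}; idom=B0
  B6: preds {B4,B5}: {B0,B4} ∩ {B0,B5} = {B0}; idom=B0
  B8: preds {B3,B6,B7}: {B0,B1,B3} ∩ {B0,B6} ∩ {B0,B6,B7} = {B0}; idom=B0

idom(B8) = B0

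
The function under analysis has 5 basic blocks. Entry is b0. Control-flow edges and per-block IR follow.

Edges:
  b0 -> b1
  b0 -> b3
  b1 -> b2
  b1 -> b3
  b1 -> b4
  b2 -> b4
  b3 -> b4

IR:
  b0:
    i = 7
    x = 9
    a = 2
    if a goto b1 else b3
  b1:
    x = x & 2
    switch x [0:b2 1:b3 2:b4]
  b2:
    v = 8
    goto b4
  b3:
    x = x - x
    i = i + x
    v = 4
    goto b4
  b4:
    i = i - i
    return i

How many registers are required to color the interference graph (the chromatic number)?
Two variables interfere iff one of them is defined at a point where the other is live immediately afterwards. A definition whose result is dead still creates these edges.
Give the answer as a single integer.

Answer: 3

Working:
Block summaries:
  b0 def {a,i,x} use ∅
  b1 def {x} use {x}
  b2 def {v} use ∅
  b3 def {i,v,x} use {i,x}
  b4 def {i} use {i}

Liveness:
  b0 li=∅ lo={i,x}
  b1 li={i,x} lo={i,x}
  b2 li={i} lo={i}
  b3 li={i,x} lo={i}
  b4 li={i} lo=∅

Interference:
  a↔{i,x}
  i↔{a,v,x}
  v↔{i}
  x↔{a,i}

Colouring:
  lower bound: {a,i,x} mutually conflict ⇒ χ ≥ 3
  3-colouring: R0={i}  R1={a,v}  R2={x}
  χ = 3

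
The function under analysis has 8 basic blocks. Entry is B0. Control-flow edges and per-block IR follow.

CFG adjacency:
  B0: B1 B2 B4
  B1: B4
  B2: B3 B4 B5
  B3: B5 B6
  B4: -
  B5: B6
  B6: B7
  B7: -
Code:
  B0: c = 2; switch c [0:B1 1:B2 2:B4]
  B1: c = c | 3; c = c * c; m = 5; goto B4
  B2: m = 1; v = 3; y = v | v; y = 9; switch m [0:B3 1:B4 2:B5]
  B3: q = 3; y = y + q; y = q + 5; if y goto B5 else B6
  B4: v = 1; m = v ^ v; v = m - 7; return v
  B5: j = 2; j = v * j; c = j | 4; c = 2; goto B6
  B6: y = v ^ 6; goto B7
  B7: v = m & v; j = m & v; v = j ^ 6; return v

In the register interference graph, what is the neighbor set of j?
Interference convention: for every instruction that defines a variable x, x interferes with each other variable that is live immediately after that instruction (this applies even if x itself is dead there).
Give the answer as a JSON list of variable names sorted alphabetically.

Answer: ["m", "v"]

Working:
Block summaries:
  B0: def={c} ue=∅
  B1: def={c,m} ue={c}
  B2: def={m,v,y} ue=∅
  B3: def={q,y} ue={y}
  B4: def={m,v} ue=∅
  B5: def={c,j} ue={v}
  B6: def={y} ue={v}
  B7: def={j,v} ue={m,v}

Backward fixpoint:
  B0 li=∅ lo={c}
  B1 li={c} lo=∅
  B2 li=∅ lo={m,v,y}
  B3 li={m,v,y} lo={m,v}
  B4 li=∅ lo=∅
  B5 li={m,v} lo={m,v}
  B6 li={m,v} lo={m,v}
  B7 li={m,v} lo=∅

Interference:
  c: {m,v}
  j: {m,v}
  m: {c,j,q,v,y}
  q: {m,v,y}
  v: {c,j,m,q,y}
  y: {m,q,v}

N(j) = ["m", "v"]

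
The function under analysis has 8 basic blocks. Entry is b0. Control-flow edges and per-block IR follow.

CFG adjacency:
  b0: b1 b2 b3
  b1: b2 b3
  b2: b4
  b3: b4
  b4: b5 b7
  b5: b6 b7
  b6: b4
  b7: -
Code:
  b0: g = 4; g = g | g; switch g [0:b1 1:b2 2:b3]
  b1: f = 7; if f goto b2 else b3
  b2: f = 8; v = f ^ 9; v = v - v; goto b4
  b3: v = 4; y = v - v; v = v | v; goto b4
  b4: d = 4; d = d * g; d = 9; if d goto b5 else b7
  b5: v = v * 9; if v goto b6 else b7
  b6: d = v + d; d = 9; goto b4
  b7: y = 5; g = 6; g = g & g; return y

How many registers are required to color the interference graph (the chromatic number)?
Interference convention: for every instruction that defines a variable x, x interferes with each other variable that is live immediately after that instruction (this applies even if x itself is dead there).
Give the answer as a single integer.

Answer: 3

Derivation:
Block summaries:
  b0 def {g} use ∅
  b1 def {f} use ∅
  b2 def {f,v} use ∅
  b3 def {v,y} use ∅
  b4 def {d} use {g}
  b5 def {v} use {v}
  b6 def {d} use {d,v}
  b7 def {g,y} use ∅

Liveness:
  live b0: ∅→{g}
  live b1: {g}→{g}
  live b2: {g}→{g,v}
  live b3: {g}→{g,v}
  live b4: {g,v}→{d,g,v}
  live b5: {d,g,v}→{d,g,v}
  live b6: {d,g,v}→{g,v}
  live b7: ∅→∅

Conflict graph:
  d — {g,v}
  f — {g}
  g — {d,f,v,y}
  v — {d,g,y}
  y — {g,v}

Colouring:
  lower bound: {d,g,v} mutually conflict ⇒ χ ≥ 3
  assign d→R2 f→R1 g→R0 v→R1 y→R2 — no edge inside a register ⇒ χ ≤ 3
  χ = 3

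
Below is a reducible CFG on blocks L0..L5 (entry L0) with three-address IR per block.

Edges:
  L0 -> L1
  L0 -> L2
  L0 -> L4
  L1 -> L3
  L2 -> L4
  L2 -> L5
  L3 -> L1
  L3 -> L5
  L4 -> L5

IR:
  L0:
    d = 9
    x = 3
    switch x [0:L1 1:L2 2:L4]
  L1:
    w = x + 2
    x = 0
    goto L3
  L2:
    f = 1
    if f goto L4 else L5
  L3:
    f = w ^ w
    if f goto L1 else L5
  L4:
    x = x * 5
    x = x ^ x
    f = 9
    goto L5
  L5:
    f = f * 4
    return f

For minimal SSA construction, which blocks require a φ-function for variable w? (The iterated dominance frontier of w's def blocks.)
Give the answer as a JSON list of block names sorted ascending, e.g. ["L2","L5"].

Answer: ["L1", "L5"]

Working:
idom tree: L1←L0 L2←L0 L3←L1 L4←L0 L5←L0
Dom at joins:
  L1: preds {L0,L3}: {L0} ∩ {L0,L1,L3} = {L0}; idom=L0
  L4: preds {L0,L2}: {L0} ∩ {L0,L2} = {L0}; idom=L0
  L5: preds {L2,L3,L4}: {L0,L2} ∩ {L0,L1,L3} ∩ {L0,L4} = {L0}; idom=L0

DF derivation:
  L1←L0: walk · to L0
  L1←L3: walk L3→L1 to L0
  L4←L0: walk · to L0
  L4←L2: walk L2 to L0
  L5←L2: walk L2 to L0
  L5←L3: walk L3→L1 to L0
  L5←L4: walk L4 to L0
  L0: DF=∅
  L1: DF={L1,L5}
  L2: DF={L4,L5}
  L3: DF={L1,L5}
  L4: DF={L5}
  L5: DF=∅

φ for w: defs {L1}
  DF⁺ = {L1,L5}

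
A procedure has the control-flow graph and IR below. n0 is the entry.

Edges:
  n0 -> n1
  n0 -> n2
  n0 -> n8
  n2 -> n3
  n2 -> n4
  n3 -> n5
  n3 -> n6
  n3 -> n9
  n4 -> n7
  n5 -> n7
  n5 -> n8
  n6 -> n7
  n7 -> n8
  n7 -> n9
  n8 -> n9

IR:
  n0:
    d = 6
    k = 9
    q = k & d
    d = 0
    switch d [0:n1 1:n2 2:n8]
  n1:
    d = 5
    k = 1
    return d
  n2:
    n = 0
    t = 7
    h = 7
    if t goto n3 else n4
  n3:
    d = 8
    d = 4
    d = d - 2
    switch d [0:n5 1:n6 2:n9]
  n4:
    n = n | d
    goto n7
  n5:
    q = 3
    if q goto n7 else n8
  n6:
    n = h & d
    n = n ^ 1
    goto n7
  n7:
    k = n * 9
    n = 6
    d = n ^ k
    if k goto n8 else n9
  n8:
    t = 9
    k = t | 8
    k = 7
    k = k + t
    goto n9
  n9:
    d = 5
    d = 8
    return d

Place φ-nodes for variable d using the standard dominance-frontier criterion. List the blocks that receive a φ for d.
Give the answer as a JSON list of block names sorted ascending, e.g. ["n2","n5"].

idom tree: n1←n0 n2←n0 n3←n2 n4←n2 n5←n3 n6←n3 n7←n2 n8←n0 n9←n0
Join-block Dom:
  n7: preds {n4,n5,n6}: {n0,n2,n4} ∩ {n0,n2,n3,n5} ∩ {n0,n2,n3,n6} = {n0,n2}; idom=n2
  n8: preds {n0,n5,n7}: {n0} ∩ {n0,n2,n3,n5} ∩ {n0,n2,n7} = {n0}; idom=n0
  n9: preds {n3,n7,n8}: {n0,n2,n3} ∩ {n0,n2,n7} ∩ {n0,n8} = {n0}; idom=n0

DF derivation:
  join n7 pred n4: n4 stop@n2
  join n7 pred n5: n5→n3 stop@n2
  join n7 pred n6: n6→n3 stop@n2
  join n8 pred n0: · stop@n0
  join n8 pred n5: n5→n3→n2 stop@n0
  join n8 pred n7: n7→n2 stop@n0
  join n9 pred n3: n3→n2 stop@n0
  join n9 pred n7: n7→n2 stop@n0
  join n9 pred n8: n8 stop@n0
  n0: DF=∅
  n1: DF=∅
  n2: DF={n8,n9}
  n3: DF={n7,n8,n9}
  n4: DF={n7}
  n5: DF={n7,n8}
  n6: DF={n7}
  n7: DF={n8,n9}
  n8: DF={n9}
  n9: DF=∅

φ for d: defs {n0,n1,n3,n7,n9}
  DF⁺ = {n7,n8,n9}

Answer: ["n7", "n8", "n9"]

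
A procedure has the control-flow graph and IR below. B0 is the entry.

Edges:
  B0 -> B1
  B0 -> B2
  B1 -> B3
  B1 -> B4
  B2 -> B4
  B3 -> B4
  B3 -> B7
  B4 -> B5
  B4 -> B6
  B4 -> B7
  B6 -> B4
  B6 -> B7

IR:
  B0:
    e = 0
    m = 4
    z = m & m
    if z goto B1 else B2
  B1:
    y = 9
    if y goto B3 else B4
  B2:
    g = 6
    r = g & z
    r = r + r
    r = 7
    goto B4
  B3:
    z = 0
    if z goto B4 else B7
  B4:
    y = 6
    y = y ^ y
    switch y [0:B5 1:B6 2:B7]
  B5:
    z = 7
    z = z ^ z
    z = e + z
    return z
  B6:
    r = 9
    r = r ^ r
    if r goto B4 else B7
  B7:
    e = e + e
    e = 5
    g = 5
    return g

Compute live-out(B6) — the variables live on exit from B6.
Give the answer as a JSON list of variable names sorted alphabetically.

Answer: ["e"]

Derivation:
Per-block:
  B0: def={e,m,z} ue=∅
  B1: def={y} ue=∅
  B2: def={g,r} ue={z}
  B3: def={z} ue=∅
  B4: def={y} ue=∅
  B5: def={z} ue={e}
  B6: def={r} ue=∅
  B7: def={e,g} ue={e}

Backward fixpoint:
  live B0: ∅→{e,z}
  live B1: {e}→{e}
  live B2: {e,z}→{e}
  live B3: {e}→{e}
  live B4: {e}→{e}
  live B5: {e}→∅
  live B6: {e}→{e}
  live B7: {e}→∅

live-out(B6) = ["e"]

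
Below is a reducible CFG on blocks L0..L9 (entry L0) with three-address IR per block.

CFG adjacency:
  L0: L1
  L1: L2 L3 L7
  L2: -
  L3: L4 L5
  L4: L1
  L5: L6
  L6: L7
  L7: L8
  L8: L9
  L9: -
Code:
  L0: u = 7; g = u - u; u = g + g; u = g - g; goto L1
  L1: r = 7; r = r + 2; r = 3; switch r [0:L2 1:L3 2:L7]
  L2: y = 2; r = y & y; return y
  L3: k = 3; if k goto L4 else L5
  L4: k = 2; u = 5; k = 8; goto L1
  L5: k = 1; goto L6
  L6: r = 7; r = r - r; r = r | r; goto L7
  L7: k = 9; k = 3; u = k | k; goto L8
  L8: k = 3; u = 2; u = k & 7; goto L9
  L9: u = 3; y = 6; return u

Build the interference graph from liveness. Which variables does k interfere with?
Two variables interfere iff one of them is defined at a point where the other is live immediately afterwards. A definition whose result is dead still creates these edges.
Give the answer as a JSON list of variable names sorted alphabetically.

Answer: ["u"]

Working:
Per-block:
  L0: {g,u} / ∅
  L1: {r} / ∅
  L2: {r,y} / ∅
  L3: {k} / ∅
  L4: {k,u} / ∅
  L5: {k} / ∅
  L6: {r} / ∅
  L7: {k,u} / ∅
  L8: {k,u} / ∅
  L9: {u,y} / ∅

Backward fixpoint:
  L0 li=∅ lo=∅
  L1 li=∅ lo=∅
  L2 li=∅ lo=∅
  L3 li=∅ lo=∅
  L4 li=∅ lo=∅
  L5 li=∅ lo=∅
  L6 li=∅ lo=∅
  L7 li=∅ lo=∅
  L8 li=∅ lo=∅
  L9 li=∅ lo=∅

Interference:
  g↔{u}
  k↔{u}
  r↔{y}
  u↔{g,k,y}
  y↔{r,u}

N(k) = ["u"]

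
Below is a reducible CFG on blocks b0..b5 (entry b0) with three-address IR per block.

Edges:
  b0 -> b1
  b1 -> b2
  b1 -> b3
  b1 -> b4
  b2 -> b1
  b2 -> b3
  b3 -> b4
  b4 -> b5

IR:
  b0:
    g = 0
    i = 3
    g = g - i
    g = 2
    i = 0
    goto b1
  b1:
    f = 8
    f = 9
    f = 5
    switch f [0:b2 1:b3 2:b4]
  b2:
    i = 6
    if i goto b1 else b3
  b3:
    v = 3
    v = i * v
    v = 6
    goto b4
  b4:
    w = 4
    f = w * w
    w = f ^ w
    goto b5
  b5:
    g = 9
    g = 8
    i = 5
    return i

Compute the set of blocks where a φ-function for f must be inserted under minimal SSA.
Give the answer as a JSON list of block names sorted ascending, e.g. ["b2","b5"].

idom tree: b1←b0 b2←b1 b3←b1 b4←b1 b5←b4
Dom at joins:
  b1: preds {b0,b2}: {b0} ∩ {b0,b1,b2} = {b0}; idom=b0
  b3: preds {b1,b2}: {b0,b1} ∩ {b0,b1,b2} = {b0,b1}; idom=b1
  b4: preds {b1,b3}: {b0,b1} ∩ {b0,b1,b3} = {b0,b1}; idom=b1

DF walk-up:
  join b1 pred b0: · stop@b0
  join b1 pred b2: b2→b1 stop@b0
  join b3 pred b1: · stop@b1
  join b3 pred b2: b2 stop@b1
  join b4 pred b1: · stop@b1
  join b4 pred b3: b3 stop@b1
  b0: DF=∅
  b1: DF={b1}
  b2: DF={b1,b3}
  b3: DF={b4}
  b4: DF=∅
  b5: DF=∅

φ for f: defs {b1,b4}
  DF⁺ = {b1}

Answer: ["b1"]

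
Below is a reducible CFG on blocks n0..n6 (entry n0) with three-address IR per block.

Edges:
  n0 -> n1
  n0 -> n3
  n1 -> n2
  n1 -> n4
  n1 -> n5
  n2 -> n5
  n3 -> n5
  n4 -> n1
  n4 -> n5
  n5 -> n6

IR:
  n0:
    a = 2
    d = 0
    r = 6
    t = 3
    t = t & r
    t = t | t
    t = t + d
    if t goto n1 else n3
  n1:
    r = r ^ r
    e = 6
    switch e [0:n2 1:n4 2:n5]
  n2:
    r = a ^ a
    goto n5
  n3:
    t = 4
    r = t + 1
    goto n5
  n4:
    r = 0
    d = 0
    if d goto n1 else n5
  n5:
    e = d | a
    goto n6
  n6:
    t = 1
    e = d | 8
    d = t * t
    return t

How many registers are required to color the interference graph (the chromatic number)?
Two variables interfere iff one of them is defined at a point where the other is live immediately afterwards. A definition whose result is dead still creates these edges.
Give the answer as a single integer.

Answer: 4

Derivation:
Per-block:
  n0 def {a,d,r,t} use ∅
  n1 def {e,r} use {r}
  n2 def {r} use {a}
  n3 def {r,t} use ∅
  n4 def {d,r} use ∅
  n5 def {e} use {a,d}
  n6 def {d,e,t} use {d}

Backward fixpoint:
  n0 li=∅ lo={a,d,r}
  n1 li={a,d,r} lo={a,d}
  n2 li={a,d} lo={a,d}
  n3 li={a,d} lo={a,d}
  n4 li={a} lo={a,d,r}
  n5 li={a,d} lo={d}
  n6 li={d} lo=∅

Conflict graph:
  a: {d,e,r,t}
  d: {a,e,r,t}
  e: {a,d,t}
  r: {a,d,t}
  t: {a,d,e,r}

Colouring:
  {a,d,e,t} pairwise interfere (4-clique) ⇒ χ ≥ 4
  assign a→c0 d→c1 e→c3 r→c3 t→c2 — no edge inside a register ⇒ χ ≤ 4
  χ = 4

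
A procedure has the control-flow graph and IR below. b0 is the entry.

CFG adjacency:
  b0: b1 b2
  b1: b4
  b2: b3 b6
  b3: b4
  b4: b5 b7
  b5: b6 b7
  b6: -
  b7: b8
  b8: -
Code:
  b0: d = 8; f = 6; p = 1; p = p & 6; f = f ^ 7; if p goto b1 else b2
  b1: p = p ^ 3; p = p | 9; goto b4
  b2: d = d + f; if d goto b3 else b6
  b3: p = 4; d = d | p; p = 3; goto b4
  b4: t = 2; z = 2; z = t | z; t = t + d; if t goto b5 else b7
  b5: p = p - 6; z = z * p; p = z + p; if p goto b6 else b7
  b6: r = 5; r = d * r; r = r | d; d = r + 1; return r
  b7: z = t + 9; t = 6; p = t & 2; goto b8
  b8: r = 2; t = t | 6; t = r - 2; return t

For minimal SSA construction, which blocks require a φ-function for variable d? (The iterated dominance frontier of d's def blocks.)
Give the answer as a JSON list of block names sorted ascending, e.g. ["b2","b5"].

idom tree: b1←b0 b2←b0 b3←b2 b4←b0 b5←b4 b6←b0 b7←b4 b8←b7
Join-block Dom:
  b4: preds {b1,b3}: {b0,b1} ∩ {b0,b2,b3} = {b0}; idom=b0
  b6: preds {b2,b5}: {b0,b2} ∩ {b0,b4,b5} = {b0}; idom=b0
  b7: preds {b4,b5}: {b0,b4} ∩ {b0,b4,b5} = {b0,b4}; idom=b4

Frontier:
  b4←b1: walk b1 to b0
  b4←b3: walk b3→b2 to b0
  b6←b2: walk b2 to b0
  b6←b5: walk b5→b4 to b0
  b7←b4: walk · to b4
  b7←b5: walk b5 to b4
  b0: DF=∅
  b1: DF={b4}
  b2: DF={b4,b6}
  b3: DF={b4}
  b4: DF={b6}
  b5: DF={b6,b7}
  b6: DF=∅
  b7: DF=∅
  b8: DF=∅

φ for d: defs {b0,b2,b3,b6}
  DF⁺ = {b4,b6}

Answer: ["b4", "b6"]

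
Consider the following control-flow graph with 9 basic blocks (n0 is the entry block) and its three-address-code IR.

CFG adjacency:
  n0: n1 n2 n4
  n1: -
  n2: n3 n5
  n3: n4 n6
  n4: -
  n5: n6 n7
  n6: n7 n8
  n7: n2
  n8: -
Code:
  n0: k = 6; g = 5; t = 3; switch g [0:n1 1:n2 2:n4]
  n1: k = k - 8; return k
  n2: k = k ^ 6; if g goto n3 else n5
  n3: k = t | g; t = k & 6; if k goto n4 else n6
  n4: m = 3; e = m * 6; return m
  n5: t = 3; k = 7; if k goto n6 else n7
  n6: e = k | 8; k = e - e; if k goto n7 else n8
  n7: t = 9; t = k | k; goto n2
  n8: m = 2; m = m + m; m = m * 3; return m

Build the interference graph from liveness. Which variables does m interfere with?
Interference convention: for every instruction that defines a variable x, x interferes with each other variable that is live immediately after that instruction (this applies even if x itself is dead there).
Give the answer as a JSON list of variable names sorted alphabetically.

def/use:
  n0: def={g,k,t} ue=∅
  n1: def={k} ue={k}
  n2: def={k} ue={g,k}
  n3: def={k,t} ue={g,t}
  n4: def={e,m} ue=∅
  n5: def={k,t} ue=∅
  n6: def={e,k} ue={k}
  n7: def={t} ue={k}
  n8: def={m} ue=∅

Live sets:
  n0: in=∅ out={g,k,t}
  n1: in={k} out=∅
  n2: in={g,k,t} out={g,t}
  n3: in={g,t} out={g,k}
  n4: in=∅ out=∅
  n5: in={g} out={g,k}
  n6: in={g,k} out={g,k}
  n7: in={g,k} out={g,k,t}
  n8: in=∅ out=∅

Interference:
  e↔{g,m}
  g↔{e,k,t}
  k↔{g,t}
  m↔{e}
  t↔{g,k}

N(m) = ["e"]

Answer: ["e"]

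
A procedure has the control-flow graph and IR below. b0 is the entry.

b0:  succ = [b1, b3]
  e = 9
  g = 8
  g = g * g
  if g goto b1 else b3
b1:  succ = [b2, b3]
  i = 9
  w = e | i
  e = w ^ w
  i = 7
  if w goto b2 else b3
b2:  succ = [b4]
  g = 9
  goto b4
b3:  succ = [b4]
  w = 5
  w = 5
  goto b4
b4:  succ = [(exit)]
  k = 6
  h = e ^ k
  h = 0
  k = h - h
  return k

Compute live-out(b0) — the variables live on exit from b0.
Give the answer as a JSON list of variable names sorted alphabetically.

def/use:
  b0: {e,g} / ∅
  b1: {e,i,w} / {e}
  b2: {g} / ∅
  b3: {w} / ∅
  b4: {h,k} / {e}

Backward fixpoint:
  b0: in=∅ out={e}
  b1: in={e} out={e}
  b2: in={e} out={e}
  b3: in={e} out={e}
  b4: in={e} out=∅

live-out(b0) = ["e"]

Answer: ["e"]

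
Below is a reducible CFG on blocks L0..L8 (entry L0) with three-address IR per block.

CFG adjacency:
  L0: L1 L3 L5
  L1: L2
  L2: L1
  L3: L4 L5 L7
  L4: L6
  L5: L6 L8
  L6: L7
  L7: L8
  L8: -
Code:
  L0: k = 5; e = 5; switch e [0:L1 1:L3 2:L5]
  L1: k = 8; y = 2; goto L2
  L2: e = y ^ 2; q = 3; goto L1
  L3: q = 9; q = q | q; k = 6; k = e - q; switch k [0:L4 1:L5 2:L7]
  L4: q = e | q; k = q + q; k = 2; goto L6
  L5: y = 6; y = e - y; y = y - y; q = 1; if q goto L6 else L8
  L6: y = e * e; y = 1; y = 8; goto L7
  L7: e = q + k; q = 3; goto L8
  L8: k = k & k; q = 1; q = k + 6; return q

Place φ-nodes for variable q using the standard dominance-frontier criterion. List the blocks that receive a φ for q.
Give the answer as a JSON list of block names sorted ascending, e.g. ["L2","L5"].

Answer: ["L1", "L5", "L6", "L7", "L8"]

Derivation:
idom tree: L1←L0 L2←L1 L3←L0 L4←L3 L5←L0 L6←L0 L7←L0 L8←L0
Dom∩ at merges:
  L1: preds {L0,L2}: {L0} ∩ {L0,L1,L2} = {L0}; idom=L0
  L5: preds {L0,L3}: {L0} ∩ {L0,L3} = {L0}; idom=L0
  L6: preds {L4,L5}: {L0,L3,L4} ∩ {L0,L5} = {L0}; idom=L0
  L7: preds {L3,L6}: {L0,L3} ∩ {L0,L6} = {L0}; idom=L0
  L8: preds {L5,L7}: {L0,L5} ∩ {L0,L7} = {L0}; idom=L0

Frontier:
  join L1 pred L0: · stop@L0
  join L1 pred L2: L2→L1 stop@L0
  join L5 pred L0: · stop@L0
  join L5 pred L3: L3 stop@L0
  join L6 pred L4: L4→L3 stop@L0
  join L6 pred L5: L5 stop@L0
  join L7 pred L3: L3 stop@L0
  join L7 pred L6: L6 stop@L0
  join L8 pred L5: L5 stop@L0
  join L8 pred L7: L7 stop@L0
  L0 → ∅
  L1 → {L1}
  L2 → {L1}
  L3 → {L5,L6,L7}
  L4 → {L6}
  L5 → {L6,L8}
  L6 → {L7}
  L7 → {L8}
  L8 → ∅

φ for q: defs {L2,L3,L4,L5,L7,L8}
  DF⁺ = {L1,L5,L6,L7,L8}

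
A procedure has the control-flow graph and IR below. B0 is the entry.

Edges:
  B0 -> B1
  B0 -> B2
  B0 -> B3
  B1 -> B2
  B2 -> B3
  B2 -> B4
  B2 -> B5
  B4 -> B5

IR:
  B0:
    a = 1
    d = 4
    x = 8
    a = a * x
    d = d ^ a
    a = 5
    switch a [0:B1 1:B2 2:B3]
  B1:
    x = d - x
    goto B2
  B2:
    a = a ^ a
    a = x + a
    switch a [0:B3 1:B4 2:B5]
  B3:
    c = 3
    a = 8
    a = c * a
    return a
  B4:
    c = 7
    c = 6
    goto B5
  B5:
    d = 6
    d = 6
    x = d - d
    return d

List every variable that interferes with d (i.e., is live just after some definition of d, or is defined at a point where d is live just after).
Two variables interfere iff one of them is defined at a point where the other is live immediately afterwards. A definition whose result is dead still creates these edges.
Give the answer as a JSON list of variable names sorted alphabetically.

Per-block:
  B0: {a,d,x} / ∅
  B1: {x} / {d,x}
  B2: {a} / {a,x}
  B3: {a,c} / ∅
  B4: {c} / ∅
  B5: {d,x} / ∅

Backward fixpoint:
  B0 li=∅ lo={a,d,x}
  B1 li={a,d,x} lo={a,x}
  B2 li={a,x} lo=∅
  B3 li=∅ lo=∅
  B4 li=∅ lo=∅
  B5 li=∅ lo=∅

Conflict graph:
  a↔{c,d,x}
  c↔{a}
  d↔{a,x}
  x↔{a,d}

N(d) = ["a", "x"]

Answer: ["a", "x"]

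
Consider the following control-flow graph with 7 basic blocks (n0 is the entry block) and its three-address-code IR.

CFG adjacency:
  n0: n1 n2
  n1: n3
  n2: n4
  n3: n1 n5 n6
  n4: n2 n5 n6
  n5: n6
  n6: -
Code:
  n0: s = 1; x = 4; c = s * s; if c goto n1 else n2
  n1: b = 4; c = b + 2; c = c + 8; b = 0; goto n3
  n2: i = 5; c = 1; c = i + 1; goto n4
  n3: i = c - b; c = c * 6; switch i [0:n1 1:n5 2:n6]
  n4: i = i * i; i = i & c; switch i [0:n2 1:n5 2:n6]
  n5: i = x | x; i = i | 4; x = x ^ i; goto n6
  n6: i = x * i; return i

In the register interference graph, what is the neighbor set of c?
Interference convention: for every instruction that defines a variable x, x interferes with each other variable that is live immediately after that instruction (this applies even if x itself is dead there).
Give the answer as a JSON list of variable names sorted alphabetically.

Per-block:
  n0: def={c,s,x} ue=∅
  n1: def={b,c} ue=∅
  n2: def={c,i} ue=∅
  n3: def={c,i} ue={b,c}
  n4: def={i} ue={c,i}
  n5: def={i,x} ue={x}
  n6: def={i} ue={i,x}

Backward fixpoint:
  n0: in=∅ out={x}
  n1: in={x} out={b,c,x}
  n2: in={x} out={c,i,x}
  n3: in={b,c,x} out={i,x}
  n4: in={c,i,x} out={i,x}
  n5: in={x} out={i,x}
  n6: in={i,x} out=∅

Interference:
  b: {c,x}
  c: {b,i,x}
  i: {c,x}
  s: {x}
  x: {b,c,i,s}

N(c) = ["b", "i", "x"]

Answer: ["b", "i", "x"]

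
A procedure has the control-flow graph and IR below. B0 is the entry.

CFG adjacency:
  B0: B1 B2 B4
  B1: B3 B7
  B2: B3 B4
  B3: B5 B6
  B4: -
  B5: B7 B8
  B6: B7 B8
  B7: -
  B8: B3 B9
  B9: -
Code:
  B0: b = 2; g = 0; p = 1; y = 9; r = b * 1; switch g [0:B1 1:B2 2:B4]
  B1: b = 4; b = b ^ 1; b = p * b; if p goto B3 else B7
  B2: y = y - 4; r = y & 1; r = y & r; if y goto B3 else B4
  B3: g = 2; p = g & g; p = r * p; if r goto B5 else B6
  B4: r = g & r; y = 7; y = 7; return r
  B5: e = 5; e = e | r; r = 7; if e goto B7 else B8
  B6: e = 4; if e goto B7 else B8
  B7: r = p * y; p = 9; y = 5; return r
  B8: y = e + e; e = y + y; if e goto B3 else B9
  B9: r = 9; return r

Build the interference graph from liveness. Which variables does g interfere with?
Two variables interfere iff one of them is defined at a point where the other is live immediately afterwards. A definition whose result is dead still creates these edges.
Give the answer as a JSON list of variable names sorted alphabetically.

Answer: ["b", "p", "r", "y"]

Working:
Block summaries:
  B0: def={b,g,p,r,y} ue=∅
  B1: def={b} ue={p}
  B2: def={r,y} ue={y}
  B3: def={g,p} ue={r}
  B4: def={r,y} ue={g,r}
  B5: def={e,r} ue={r}
  B6: def={e} ue=∅
  B7: def={p,r,y} ue={p,y}
  B8: def={e,y} ue={e}
  B9: def={r} ue=∅

Backward fixpoint:
  live B0: ∅→{g,p,r,y}
  live B1: {p,r,y}→{p,r,y}
  live B2: {g,y}→{g,r,y}
  live B3: {r,y}→{p,r,y}
  live B4: {g,r}→∅
  live B5: {p,r,y}→{e,p,r,y}
  live B6: {p,r,y}→{e,p,r,y}
  live B7: {p,y}→∅
  live B8: {e,r}→{r,y}
  live B9: ∅→∅

Conflict graph:
  b↔{g,p,r,y}
  e↔{p,r,y}
  g↔{b,p,r,y}
  p↔{b,e,g,r,y}
  r↔{b,e,g,p,y}
  y↔{b,e,g,p,r}

N(g) = ["b", "p", "r", "y"]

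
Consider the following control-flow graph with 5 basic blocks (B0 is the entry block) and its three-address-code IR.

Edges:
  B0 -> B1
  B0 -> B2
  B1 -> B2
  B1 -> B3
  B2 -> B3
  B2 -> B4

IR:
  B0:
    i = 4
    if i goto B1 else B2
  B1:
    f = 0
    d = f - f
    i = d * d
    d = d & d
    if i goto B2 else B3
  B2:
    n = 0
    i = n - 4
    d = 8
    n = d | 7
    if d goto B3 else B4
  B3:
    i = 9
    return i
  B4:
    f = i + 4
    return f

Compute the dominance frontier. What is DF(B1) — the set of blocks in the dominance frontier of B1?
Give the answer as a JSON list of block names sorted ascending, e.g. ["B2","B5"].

Answer: ["B2", "B3"]

Derivation:
idom tree: B1←B0 B2←B0 B3←B0 B4←B2
Dom at joins:
  B2: preds {B0,B1}: {B0} ∩ {B0,B1} = {B0}; idom=B0
  B3: preds {B1,B2}: {B0,B1} ∩ {B0,B2} = {B0}; idom=B0

DF derivation:
  join B2 pred B0: · stop@B0
  join B2 pred B1: B1 stop@B0
  join B3 pred B1: B1 stop@B0
  join B3 pred B2: B2 stop@B0
  B0 → ∅
  B1 → {B2,B3}
  B2 → {B3}
  B3 → ∅
  B4 → ∅

DF(B1) = ["B2", "B3"]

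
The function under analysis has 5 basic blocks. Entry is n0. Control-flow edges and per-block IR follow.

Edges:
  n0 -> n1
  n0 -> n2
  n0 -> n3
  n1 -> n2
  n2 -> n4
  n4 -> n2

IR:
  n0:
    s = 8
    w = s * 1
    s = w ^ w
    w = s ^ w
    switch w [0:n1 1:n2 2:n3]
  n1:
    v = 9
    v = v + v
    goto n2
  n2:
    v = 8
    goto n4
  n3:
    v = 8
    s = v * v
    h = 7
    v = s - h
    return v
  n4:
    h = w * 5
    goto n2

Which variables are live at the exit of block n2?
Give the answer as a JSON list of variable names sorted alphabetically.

def/use:
  n0 def {s,w} use ∅
  n1 def {v} use ∅
  n2 def {v} use ∅
  n3 def {h,s,v} use ∅
  n4 def {h} use {w}

Live sets:
  live n0: ∅→{w}
  live n1: {w}→{w}
  live n2: {w}→{w}
  live n3: ∅→∅
  live n4: {w}→{w}

live-out(n2) = ["w"]

Answer: ["w"]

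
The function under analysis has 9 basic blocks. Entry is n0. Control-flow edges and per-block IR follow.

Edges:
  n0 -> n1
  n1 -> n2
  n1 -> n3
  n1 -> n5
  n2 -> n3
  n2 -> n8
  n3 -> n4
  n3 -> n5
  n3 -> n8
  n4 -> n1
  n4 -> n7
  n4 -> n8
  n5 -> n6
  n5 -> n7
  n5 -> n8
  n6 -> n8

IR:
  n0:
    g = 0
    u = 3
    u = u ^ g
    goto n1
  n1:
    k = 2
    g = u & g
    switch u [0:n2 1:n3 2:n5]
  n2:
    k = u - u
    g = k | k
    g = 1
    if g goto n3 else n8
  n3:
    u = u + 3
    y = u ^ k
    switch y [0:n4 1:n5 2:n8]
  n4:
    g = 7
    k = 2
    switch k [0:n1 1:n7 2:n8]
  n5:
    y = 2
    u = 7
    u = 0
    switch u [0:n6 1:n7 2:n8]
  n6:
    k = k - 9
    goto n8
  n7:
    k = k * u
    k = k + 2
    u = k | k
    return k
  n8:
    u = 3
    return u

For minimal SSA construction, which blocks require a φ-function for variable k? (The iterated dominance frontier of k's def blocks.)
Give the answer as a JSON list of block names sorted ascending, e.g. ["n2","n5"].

Answer: ["n1", "n3", "n5", "n7", "n8"]

Derivation:
idom tree: n1←n0 n2←n1 n3←n1 n4←n3 n5←n1 n6←n5 n7←n1 n8←n1
Join-block Dom:
  n1: preds {n0,n4}: {n0} ∩ {n0,n1,n3,n4} = {n0}; idom=n0
  n3: preds {n1,n2}: {n0,n1} ∩ {n0,n1,n2} = {n0,n1}; idom=n1
  n5: preds {n1,n3}: {n0,n1} ∩ {n0,n1,n3} = {n0,n1}; idom=n1
  n7: preds {n4,n5}: {n0,n1,n3,n4} ∩ {n0,n1,n5} = {n0,n1}; idom=n1
  n8: preds {n2,n3,n4,n5,n6}: {n0,n1,n2} ∩ {n0,n1,n3} ∩ {n0,n1,n3,n4} ∩ {n0,n1,n5} ∩ {n0,n1,n5,n6} = {n0,n1}; idom=n1

DF derivation:
  join n1 pred n0: · stop@n0
  join n1 pred n4: n4→n3→n1 stop@n0
  join n3 pred n1: · stop@n1
  join n3 pred n2: n2 stop@n1
  join n5 pred n1: · stop@n1
  join n5 pred n3: n3 stop@n1
  join n7 pred n4: n4→n3 stop@n1
  join n7 pred n5: n5 stop@n1
  join n8 pred n2: n2 stop@n1
  join n8 pred n3: n3 stop@n1
  join n8 pred n4: n4→n3 stop@n1
  join n8 pred n5: n5 stop@n1
  join n8 pred n6: n6→n5 stop@n1
  n0 → ∅
  n1 → {n1}
  n2 → {n3,n8}
  n3 → {n1,n5,n7,n8}
  n4 → {n1,n7,n8}
  n5 → {n7,n8}
  n6 → {n8}
  n7 → ∅
  n8 → ∅

φ for k: defs {n1,n2,n4,n6,n7}
  DF⁺ = {n1,n3,n5,n7,n8}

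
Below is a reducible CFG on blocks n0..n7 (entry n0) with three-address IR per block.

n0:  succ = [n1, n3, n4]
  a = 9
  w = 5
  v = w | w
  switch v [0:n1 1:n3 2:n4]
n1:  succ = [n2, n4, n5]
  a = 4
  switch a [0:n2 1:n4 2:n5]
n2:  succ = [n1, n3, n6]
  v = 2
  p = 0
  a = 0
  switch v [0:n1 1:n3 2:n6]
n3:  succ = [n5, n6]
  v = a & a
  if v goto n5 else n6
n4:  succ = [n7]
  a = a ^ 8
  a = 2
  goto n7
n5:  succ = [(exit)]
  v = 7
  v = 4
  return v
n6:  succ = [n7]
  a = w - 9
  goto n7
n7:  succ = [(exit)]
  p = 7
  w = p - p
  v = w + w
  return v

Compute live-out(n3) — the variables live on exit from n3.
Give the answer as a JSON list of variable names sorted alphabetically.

Per-block:
  n0: def={a,v,w} ue=∅
  n1: def={a} ue=∅
  n2: def={a,p,v} ue=∅
  n3: def={v} ue={a}
  n4: def={a} ue={a}
  n5: def={v} ue=∅
  n6: def={a} ue={w}
  n7: def={p,v,w} ue=∅

Backward fixpoint:
  live n0: ∅→{a,w}
  live n1: {w}→{a,w}
  live n2: {w}→{a,w}
  live n3: {a,w}→{w}
  live n4: {a}→∅
  live n5: ∅→∅
  live n6: {w}→∅
  live n7: ∅→∅

live-out(n3) = ["w"]

Answer: ["w"]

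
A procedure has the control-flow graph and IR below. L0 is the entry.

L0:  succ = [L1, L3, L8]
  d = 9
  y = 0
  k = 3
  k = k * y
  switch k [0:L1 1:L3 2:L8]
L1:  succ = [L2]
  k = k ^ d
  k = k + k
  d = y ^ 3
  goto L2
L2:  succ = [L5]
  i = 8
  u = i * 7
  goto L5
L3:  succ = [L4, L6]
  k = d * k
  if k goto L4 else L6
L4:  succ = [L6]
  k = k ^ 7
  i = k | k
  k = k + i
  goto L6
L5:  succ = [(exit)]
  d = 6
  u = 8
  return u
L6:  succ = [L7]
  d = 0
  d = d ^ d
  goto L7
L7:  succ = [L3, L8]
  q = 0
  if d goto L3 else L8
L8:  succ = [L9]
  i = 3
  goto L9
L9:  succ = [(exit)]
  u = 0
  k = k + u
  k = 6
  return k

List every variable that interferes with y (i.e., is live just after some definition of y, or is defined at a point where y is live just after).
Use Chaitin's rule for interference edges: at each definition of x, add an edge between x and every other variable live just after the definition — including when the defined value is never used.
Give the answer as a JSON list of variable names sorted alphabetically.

Answer: ["d", "k"]

Analysis:
def/use:
  L0: def={d,k,y} ue=∅
  L1: def={d,k} ue={d,k,y}
  L2: def={i,u} ue=∅
  L3: def={k} ue={d,k}
  L4: def={i,k} ue={k}
  L5: def={d,u} ue=∅
  L6: def={d} ue=∅
  L7: def={q} ue={d}
  L8: def={i} ue=∅
  L9: def={k,u} ue={k}

Live sets:
  L0 li=∅ lo={d,k,y}
  L1 li={d,k,y} lo=∅
  L2 li=∅ lo=∅
  L3 li={d,k} lo={k}
  L4 li={k} lo={k}
  L5 li=∅ lo=∅
  L6 li={k} lo={d,k}
  L7 li={d,k} lo={d,k}
  L8 li={k} lo={k}
  L9 li={k} lo=∅

Interference:
  d — {k,q,y}
  i — {k}
  k — {d,i,q,u,y}
  q — {d,k}
  u — {k}
  y — {d,k}

N(y) = ["d", "k"]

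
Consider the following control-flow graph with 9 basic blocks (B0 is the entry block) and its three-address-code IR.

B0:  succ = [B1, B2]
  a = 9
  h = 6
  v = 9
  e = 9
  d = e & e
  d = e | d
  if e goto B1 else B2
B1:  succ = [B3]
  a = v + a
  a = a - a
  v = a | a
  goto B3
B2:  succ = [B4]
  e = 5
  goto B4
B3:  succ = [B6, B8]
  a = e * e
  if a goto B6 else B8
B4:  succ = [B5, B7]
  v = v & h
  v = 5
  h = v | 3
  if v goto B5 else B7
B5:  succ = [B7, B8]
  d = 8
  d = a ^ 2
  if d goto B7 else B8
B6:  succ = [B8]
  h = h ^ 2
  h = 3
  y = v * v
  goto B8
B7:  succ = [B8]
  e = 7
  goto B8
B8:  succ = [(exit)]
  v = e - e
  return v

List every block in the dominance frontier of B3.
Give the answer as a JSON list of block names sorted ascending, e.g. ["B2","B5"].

Answer: ["B8"]

Working:
idom tree: B1←B0 B2←B0 B3←B1 B4←B2 B5←B4 B6←B3 B7←B4 B8←B0
Dom∩ at merges:
  B7: preds {B4,B5}: {B0,B2,B4} ∩ {B0,B2,B4,B5} = {B0,B2,B4}; idom=B4
  B8: preds {B3,B5,B6,B7}: {B0,B1,B3} ∩ {B0,B2,B4,B5} ∩ {B0,B1,B3,B6} ∩ {B0,B2,B4,B7} = {B0}; idom=B0

Frontier:
  B7←B4: walk · to B4
  B7←B5: walk B5 to B4
  B8←B3: walk B3→B1 to B0
  B8←B5: walk B5→B4→B2 to B0
  B8←B6: walk B6→B3→B1 to B0
  B8←B7: walk B7→B4→B2 to B0
  DF(B0)=∅
  DF(B1)={B8}
  DF(B2)={B8}
  DF(B3)={B8}
  DF(B4)={B8}
  DF(B5)={B7,B8}
  DF(B6)={B8}
  DF(B7)={B8}
  DF(B8)=∅

DF(B3) = ["B8"]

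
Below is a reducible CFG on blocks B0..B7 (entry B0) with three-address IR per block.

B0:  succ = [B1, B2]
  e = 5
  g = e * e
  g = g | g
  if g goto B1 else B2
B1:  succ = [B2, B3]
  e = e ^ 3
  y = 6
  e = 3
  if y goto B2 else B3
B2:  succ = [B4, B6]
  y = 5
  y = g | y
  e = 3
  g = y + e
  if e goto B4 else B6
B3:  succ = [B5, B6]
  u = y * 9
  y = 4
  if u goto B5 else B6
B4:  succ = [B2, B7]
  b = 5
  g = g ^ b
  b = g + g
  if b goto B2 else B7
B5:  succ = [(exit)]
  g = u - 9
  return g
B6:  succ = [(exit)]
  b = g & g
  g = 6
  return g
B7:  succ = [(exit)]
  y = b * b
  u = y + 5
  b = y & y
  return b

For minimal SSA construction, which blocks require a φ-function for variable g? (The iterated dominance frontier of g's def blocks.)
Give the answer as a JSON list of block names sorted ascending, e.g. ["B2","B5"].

Answer: ["B2", "B6"]

Derivation:
idom tree: B1←B0 B2←B0 B3←B1 B4←B2 B5←B3 B6←B0 B7←B4
Join-block Dom:
  B2: preds {B0,B1,B4}: {B0} ∩ {B0,B1} ∩ {B0,B2,B4} = {B0}; idom=B0
  B6: preds {B2,B3}: {B0,B2} ∩ {B0,B1,B3} = {B0}; idom=B0

DF derivation:
  join B2 pred B0: · stop@B0
  join B2 pred B1: B1 stop@B0
  join B2 pred B4: B4→B2 stop@B0
  join B6 pred B2: B2 stop@B0
  join B6 pred B3: B3→B1 stop@B0
  DF(B0)=∅
  DF(B1)={B2,B6}
  DF(B2)={B2,B6}
  DF(B3)={B6}
  DF(B4)={B2}
  DF(B5)=∅
  DF(B6)=∅
  DF(B7)=∅

φ for g: defs {B0,B2,B4,B5,B6}
  DF⁺ = {B2,B6}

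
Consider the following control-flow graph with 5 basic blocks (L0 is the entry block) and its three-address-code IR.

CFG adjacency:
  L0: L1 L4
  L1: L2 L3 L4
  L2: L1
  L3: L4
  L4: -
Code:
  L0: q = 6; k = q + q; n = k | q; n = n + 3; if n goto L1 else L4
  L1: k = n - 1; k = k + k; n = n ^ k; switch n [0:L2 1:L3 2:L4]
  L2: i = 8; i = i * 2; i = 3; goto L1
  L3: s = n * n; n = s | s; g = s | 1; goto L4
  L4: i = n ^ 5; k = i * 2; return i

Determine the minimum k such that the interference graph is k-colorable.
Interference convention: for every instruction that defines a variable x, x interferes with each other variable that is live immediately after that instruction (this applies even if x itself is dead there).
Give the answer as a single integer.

def/use:
  L0: def={k,n,q} ue=∅
  L1: def={k,n} ue={n}
  L2: def={i} ue=∅
  L3: def={g,n,s} ue={n}
  L4: def={i,k} ue={n}

Backward fixpoint:
  L0 li=∅ lo={n}
  L1 li={n} lo={n}
  L2 li={n} lo={n}
  L3 li={n} lo={n}
  L4 li={n} lo=∅

Interference:
  g↔{n}
  i↔{k,n}
  k↔{i,n,q}
  n↔{g,i,k,s}
  q↔{k}
  s↔{n}

Registers:
  {i,k,n} pairwise interfere (3-clique) ⇒ χ ≥ 3
  3-colouring: c0={n,q}  c1={g,k,s}  c2={i}
  χ = 3

Answer: 3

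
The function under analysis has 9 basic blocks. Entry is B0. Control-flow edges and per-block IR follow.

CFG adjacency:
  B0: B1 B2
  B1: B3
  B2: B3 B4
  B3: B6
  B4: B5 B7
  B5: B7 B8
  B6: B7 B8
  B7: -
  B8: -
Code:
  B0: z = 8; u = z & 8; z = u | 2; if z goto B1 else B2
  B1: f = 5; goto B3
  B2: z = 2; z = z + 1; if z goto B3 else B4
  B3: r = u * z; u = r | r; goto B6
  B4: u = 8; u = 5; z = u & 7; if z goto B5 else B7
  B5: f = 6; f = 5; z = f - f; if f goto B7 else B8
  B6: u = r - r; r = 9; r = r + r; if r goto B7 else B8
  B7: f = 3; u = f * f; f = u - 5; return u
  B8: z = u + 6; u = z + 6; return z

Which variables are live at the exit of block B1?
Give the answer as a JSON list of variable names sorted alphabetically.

Per-block:
  B0: {u,z} / ∅
  B1: {f} / ∅
  B2: {z} / ∅
  B3: {r,u} / {u,z}
  B4: {u,z} / ∅
  B5: {f,z} / ∅
  B6: {r,u} / {r}
  B7: {f,u} / ∅
  B8: {u,z} / {u}

Live sets:
  B0: in=∅ out={u,z}
  B1: in={u,z} out={u,z}
  B2: in={u} out={u,z}
  B3: in={u,z} out={r}
  B4: in=∅ out={u}
  B5: in={u} out={u}
  B6: in={r} out={u}
  B7: in=∅ out=∅
  B8: in={u} out=∅

live-out(B1) = ["u", "z"]

Answer: ["u", "z"]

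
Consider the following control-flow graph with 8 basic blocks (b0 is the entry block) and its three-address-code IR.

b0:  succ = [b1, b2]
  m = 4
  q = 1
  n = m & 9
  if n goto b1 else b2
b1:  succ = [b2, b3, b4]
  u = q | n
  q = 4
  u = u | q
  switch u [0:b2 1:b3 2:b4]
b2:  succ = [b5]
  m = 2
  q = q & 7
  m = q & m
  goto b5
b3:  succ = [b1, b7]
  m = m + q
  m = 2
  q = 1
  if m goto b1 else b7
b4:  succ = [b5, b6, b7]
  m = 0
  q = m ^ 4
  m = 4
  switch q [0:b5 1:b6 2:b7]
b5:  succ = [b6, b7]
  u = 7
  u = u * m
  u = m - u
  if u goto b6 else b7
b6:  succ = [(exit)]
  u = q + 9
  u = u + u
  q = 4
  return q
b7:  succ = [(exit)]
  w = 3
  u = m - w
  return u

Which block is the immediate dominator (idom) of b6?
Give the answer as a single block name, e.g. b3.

Answer: b0

Derivation:
idom tree: b1←b0 b2←b0 b3←b1 b4←b1 b5←b0 b6←b0 b7←b0
Dom at joins:
  b1: preds {b0,b3}: {b0} ∩ {b0,b1,b3} = {b0}; idom=b0
  b2: preds {b0,b1}: {b0} ∩ {b0,b1} = {b0}; idom=b0
  b5: preds {b2,b4}: {b0,b2} ∩ {b0,b1,b4} = {b0}; idom=b0
  b6: preds {b4,b5}: {b0,b1,b4} ∩ {b0,b5} = {b0}; idom=b0
  b7: preds {b3,b4,b5}: {b0,b1,b3} ∩ {b0,b1,b4} ∩ {b0,b5} = {b0}; idom=b0

idom(b6) = b0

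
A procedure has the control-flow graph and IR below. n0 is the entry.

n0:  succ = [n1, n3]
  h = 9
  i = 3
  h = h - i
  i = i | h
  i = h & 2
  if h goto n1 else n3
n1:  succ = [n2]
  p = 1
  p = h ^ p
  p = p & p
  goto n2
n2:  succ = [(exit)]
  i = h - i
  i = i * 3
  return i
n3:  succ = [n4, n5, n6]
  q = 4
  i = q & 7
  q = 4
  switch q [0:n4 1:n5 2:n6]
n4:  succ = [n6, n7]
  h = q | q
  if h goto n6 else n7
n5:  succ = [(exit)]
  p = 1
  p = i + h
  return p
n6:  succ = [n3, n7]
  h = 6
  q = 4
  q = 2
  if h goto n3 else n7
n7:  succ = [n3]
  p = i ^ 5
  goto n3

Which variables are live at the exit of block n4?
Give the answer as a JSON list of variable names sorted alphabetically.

Answer: ["h", "i"]

Working:
Per-block:
  n0: def={h,i} ue=∅
  n1: def={p} ue={h}
  n2: def={i} ue={h,i}
  n3: def={i,q} ue=∅
  n4: def={h} ue={q}
  n5: def={p} ue={h,i}
  n6: def={h,q} ue=∅
  n7: def={p} ue={i}

Liveness:
  n0 li=∅ lo={h,i}
  n1 li={h,i} lo={h,i}
  n2 li={h,i} lo=∅
  n3 li={h} lo={h,i,q}
  n4 li={i,q} lo={h,i}
  n5 li={h,i} lo=∅
  n6 li={i} lo={h,i}
  n7 li={h,i} lo={h}

live-out(n4) = ["h", "i"]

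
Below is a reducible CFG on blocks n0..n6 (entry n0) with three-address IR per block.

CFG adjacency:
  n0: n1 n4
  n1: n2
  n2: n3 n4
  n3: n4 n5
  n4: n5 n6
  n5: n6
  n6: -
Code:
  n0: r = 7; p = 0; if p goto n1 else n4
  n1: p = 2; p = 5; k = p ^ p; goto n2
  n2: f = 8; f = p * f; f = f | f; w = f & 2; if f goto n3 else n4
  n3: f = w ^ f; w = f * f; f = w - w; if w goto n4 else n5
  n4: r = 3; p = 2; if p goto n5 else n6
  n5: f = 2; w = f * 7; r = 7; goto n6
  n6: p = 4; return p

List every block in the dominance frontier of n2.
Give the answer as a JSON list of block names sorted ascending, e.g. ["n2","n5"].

idom tree: n1←n0 n2←n1 n3←n2 n4←n0 n5←n0 n6←n0
Join-block Dom:
  n4: preds {n0,n2,n3}: {n0} ∩ {n0,n1,n2} ∩ {n0,n1,n2,n3} = {n0}; idom=n0
  n5: preds {n3,n4}: {n0,n1,n2,n3} ∩ {n0,n4} = {n0}; idom=n0
  n6: preds {n4,n5}: {n0,n4} ∩ {n0,n5} = {n0}; idom=n0

DF derivation:
  n4←n0: walk · to n0
  n4←n2: walk n2→n1 to n0
  n4←n3: walk n3→n2→n1 to n0
  n5←n3: walk n3→n2→n1 to n0
  n5←n4: walk n4 to n0
  n6←n4: walk n4 to n0
  n6←n5: walk n5 to n0
  n0 → ∅
  n1 → {n4,n5}
  n2 → {n4,n5}
  n3 → {n4,n5}
  n4 → {n5,n6}
  n5 → {n6}
  n6 → ∅

DF(n2) = ["n4", "n5"]

Answer: ["n4", "n5"]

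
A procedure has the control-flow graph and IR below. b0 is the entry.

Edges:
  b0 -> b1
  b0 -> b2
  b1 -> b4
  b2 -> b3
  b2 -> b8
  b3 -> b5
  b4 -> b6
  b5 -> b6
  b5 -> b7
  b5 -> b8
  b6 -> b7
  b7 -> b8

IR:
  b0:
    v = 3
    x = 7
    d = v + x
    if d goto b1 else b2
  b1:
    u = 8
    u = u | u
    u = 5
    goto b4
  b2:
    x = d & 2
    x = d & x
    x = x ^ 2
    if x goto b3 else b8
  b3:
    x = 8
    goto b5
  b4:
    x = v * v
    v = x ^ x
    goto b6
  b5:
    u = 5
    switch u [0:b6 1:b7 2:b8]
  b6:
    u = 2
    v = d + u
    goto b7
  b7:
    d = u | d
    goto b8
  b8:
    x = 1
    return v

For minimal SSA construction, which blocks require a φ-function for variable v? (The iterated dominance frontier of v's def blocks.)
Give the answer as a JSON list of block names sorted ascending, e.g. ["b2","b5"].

idom tree: b1←b0 b2←b0 b3←b2 b4←b1 b5←b3 b6←b0 b7←b0 b8←b0
Dom∩ at merges:
  b6: preds {b4,b5}: {b0,b1,b4} ∩ {b0,b2,b3,b5} = {b0}; idom=b0
  b7: preds {b5,b6}: {b0,b2,b3,b5} ∩ {b0,b6} = {b0}; idom=b0
  b8: preds {b2,b5,b7}: {b0,b2} ∩ {b0,b2,b3,b5} ∩ {b0,b7} = {b0}; idom=b0

DF walk-up:
  join b6 pred b4: b4→b1 stop@b0
  join b6 pred b5: b5→b3→b2 stop@b0
  join b7 pred b5: b5→b3→b2 stop@b0
  join b7 pred b6: b6 stop@b0
  join b8 pred b2: b2 stop@b0
  join b8 pred b5: b5→b3→b2 stop@b0
  join b8 pred b7: b7 stop@b0
  b0 → ∅
  b1 → {b6}
  b2 → {b6,b7,b8}
  b3 → {b6,b7,b8}
  b4 → {b6}
  b5 → {b6,b7,b8}
  b6 → {b7}
  b7 → {b8}
  b8 → ∅

φ for v: defs {b0,b4,b6}
  DF⁺ = {b6,b7,b8}

Answer: ["b6", "b7", "b8"]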